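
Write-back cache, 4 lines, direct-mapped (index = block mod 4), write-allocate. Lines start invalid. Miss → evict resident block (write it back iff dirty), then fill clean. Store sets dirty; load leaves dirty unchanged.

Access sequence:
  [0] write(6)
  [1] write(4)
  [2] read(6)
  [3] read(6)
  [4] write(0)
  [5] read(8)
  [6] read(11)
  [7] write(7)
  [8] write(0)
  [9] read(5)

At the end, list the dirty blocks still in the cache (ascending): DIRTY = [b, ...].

DIRTY = [0, 6, 7]

0: W B6 -> L2 miss  d=D]
1: W B4 -> L0 miss  d=D]
2: R B6 -> L2 hit  d=D]
3: R B6 -> L2 hit  d=D]
4: W B0 -> L0 miss wb->B4  d=D]
5: R B8 -> L0 miss wb->B0  d=-]
6: R B11 -> L3 miss  d=-]
7: W B7 -> L3 miss  d=D]
8: W B0 -> L0 miss  d=D]
9: R B5 -> L1 miss  d=-]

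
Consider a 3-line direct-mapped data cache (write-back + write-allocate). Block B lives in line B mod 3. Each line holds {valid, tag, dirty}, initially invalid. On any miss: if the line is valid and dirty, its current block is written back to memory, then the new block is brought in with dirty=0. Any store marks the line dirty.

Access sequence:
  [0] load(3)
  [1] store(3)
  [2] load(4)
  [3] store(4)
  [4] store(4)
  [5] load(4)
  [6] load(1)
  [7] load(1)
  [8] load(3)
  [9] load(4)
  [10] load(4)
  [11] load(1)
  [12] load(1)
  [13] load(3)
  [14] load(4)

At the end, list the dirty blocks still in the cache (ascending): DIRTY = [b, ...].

0: R B3 -> L0 miss  d=-]
1: W B3 -> L0 hit  d=D]
2: R B4 -> L1 miss  d=-]
3: W B4 -> L1 hit  d=D]
4: W B4 -> L1 hit  d=D]
5: R B4 -> L1 hit  d=D]
6: R B1 -> L1 miss wb->B4  d=-]
7: R B1 -> L1 hit  d=-]
8: R B3 -> L0 hit  d=D]
9: R B4 -> L1 miss  d=-]
10: R B4 -> L1 hit  d=-]
11: R B1 -> L1 miss  d=-]
12: R B1 -> L1 hit  d=-]
13: R B3 -> L0 hit  d=D]
14: R B4 -> L1 miss  d=-]

DIRTY = [3]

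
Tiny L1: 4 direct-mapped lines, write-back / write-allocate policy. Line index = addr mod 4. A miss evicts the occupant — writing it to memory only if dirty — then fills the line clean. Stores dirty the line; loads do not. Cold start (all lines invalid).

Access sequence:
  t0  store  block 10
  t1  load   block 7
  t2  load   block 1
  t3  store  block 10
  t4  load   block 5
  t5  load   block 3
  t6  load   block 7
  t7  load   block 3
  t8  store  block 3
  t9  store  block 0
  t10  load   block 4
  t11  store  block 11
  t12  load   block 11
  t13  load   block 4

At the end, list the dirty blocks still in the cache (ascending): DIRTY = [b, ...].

0: W B10 -> L2 miss  d=D]
1: R B7 -> L3 miss  d=-]
2: R B1 -> L1 miss  d=-]
3: W B10 -> L2 hit  d=D]
4: R B5 -> L1 miss  d=-]
5: R B3 -> L3 miss  d=-]
6: R B7 -> L3 miss  d=-]
7: R B3 -> L3 miss  d=-]
8: W B3 -> L3 hit  d=D]
9: W B0 -> L0 miss  d=D]
10: R B4 -> L0 miss wb->B0  d=-]
11: W B11 -> L3 miss wb->B3  d=D]
12: R B11 -> L3 hit  d=D]
13: R B4 -> L0 hit  d=-]

DIRTY = [10, 11]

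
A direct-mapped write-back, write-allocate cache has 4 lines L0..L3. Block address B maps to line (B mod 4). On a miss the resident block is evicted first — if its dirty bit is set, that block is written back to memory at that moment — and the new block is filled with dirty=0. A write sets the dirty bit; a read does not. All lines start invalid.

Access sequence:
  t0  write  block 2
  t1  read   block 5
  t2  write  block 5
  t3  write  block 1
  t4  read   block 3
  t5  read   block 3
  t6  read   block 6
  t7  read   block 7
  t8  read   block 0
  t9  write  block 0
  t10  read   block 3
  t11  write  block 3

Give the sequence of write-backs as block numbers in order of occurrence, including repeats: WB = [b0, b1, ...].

WB = [5, 2]

  0 | W B2 → L2 miss [D]
  1 | R B5 → L1 miss [-]
  2 | W B5 → L1 hit [D]
  3 | W B1 → L1 miss wb→B5 [D]
  4 | R B3 → L3 miss [-]
  5 | R B3 → L3 hit [-]
  6 | R B6 → L2 miss wb→B2 [-]
  7 | R B7 → L3 miss [-]
  8 | R B0 → L0 miss [-]
  9 | W B0 → L0 hit [D]
  10 | R B3 → L3 miss [-]
  11 | W B3 → L3 hit [D]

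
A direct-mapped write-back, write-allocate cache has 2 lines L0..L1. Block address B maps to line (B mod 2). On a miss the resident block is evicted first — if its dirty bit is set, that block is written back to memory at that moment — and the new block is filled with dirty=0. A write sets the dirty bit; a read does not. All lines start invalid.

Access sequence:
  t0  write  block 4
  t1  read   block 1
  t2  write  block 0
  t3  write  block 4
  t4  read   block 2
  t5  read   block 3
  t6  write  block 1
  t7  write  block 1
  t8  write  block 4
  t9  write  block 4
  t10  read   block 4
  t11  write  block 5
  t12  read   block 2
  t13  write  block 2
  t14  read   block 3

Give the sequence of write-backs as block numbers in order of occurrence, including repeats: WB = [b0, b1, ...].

  0 | W B4 → L0 miss [D]
  1 | R B1 → L1 miss [-]
  2 | W B0 → L0 miss wb→B4 [D]
  3 | W B4 → L0 miss wb→B0 [D]
  4 | R B2 → L0 miss wb→B4 [-]
  5 | R B3 → L1 miss [-]
  6 | W B1 → L1 miss [D]
  7 | W B1 → L1 hit [D]
  8 | W B4 → L0 miss [D]
  9 | W B4 → L0 hit [D]
  10 | R B4 → L0 hit [D]
  11 | W B5 → L1 miss wb→B1 [D]
  12 | R B2 → L0 miss wb→B4 [-]
  13 | W B2 → L0 hit [D]
  14 | R B3 → L1 miss wb→B5 [-]

WB = [4, 0, 4, 1, 4, 5]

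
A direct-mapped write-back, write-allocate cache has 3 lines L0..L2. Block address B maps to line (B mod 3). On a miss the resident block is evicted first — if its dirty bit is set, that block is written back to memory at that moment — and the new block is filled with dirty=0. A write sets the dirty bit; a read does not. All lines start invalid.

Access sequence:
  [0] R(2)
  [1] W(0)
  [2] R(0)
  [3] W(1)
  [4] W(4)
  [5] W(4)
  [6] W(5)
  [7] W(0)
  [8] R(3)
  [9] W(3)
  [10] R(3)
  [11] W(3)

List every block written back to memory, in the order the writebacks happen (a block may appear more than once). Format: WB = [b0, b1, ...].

0: R B2 → L2 miss [-]
1: W B0 → L0 miss [D]
2: R B0 → L0 hit [D]
3: W B1 → L1 miss [D]
4: W B4 → L1 miss wb→B1 [D]
5: W B4 → L1 hit [D]
6: W B5 → L2 miss [D]
7: W B0 → L0 hit [D]
8: R B3 → L0 miss wb→B0 [-]
9: W B3 → L0 hit [D]
10: R B3 → L0 hit [D]
11: W B3 → L0 hit [D]

WB = [1, 0]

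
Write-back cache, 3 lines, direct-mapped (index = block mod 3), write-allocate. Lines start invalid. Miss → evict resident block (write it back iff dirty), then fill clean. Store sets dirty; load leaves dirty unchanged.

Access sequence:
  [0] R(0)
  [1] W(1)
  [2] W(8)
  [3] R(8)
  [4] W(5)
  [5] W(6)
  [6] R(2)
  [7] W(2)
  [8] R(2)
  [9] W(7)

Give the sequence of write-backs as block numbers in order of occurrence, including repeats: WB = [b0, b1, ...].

0: R B0 → L0 miss [-]
1: W B1 → L1 miss [D]
2: W B8 → L2 miss [D]
3: R B8 → L2 hit [D]
4: W B5 → L2 miss wb→B8 [D]
5: W B6 → L0 miss [D]
6: R B2 → L2 miss wb→B5 [-]
7: W B2 → L2 hit [D]
8: R B2 → L2 hit [D]
9: W B7 → L1 miss wb→B1 [D]

WB = [8, 5, 1]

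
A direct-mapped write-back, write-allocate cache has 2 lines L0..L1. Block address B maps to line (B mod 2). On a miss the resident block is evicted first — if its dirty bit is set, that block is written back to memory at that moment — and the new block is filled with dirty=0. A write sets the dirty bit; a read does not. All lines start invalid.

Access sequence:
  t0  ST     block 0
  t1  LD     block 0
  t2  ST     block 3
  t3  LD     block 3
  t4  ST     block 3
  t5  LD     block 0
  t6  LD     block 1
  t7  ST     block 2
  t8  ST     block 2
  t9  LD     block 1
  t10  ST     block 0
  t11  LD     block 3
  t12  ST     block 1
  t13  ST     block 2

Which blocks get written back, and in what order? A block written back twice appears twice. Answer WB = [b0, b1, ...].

0: W B0 → L0 miss [D]
1: R B0 → L0 hit [D]
2: W B3 → L1 miss [D]
3: R B3 → L1 hit [D]
4: W B3 → L1 hit [D]
5: R B0 → L0 hit [D]
6: R B1 → L1 miss wb→B3 [-]
7: W B2 → L0 miss wb→B0 [D]
8: W B2 → L0 hit [D]
9: R B1 → L1 hit [-]
10: W B0 → L0 miss wb→B2 [D]
11: R B3 → L1 miss [-]
12: W B1 → L1 miss [D]
13: W B2 → L0 miss wb→B0 [D]

WB = [3, 0, 2, 0]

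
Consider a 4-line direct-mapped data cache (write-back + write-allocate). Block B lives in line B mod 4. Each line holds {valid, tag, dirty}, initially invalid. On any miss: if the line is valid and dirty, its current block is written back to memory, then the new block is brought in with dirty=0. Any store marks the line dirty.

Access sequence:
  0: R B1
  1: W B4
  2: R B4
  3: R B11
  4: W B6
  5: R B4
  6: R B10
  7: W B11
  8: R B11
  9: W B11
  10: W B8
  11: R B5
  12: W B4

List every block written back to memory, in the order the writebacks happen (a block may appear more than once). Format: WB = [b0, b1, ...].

WB = [6, 4, 8]

0: R B1 → L1 miss [-]
1: W B4 → L0 miss [D]
2: R B4 → L0 hit [D]
3: R B11 → L3 miss [-]
4: W B6 → L2 miss [D]
5: R B4 → L0 hit [D]
6: R B10 → L2 miss wb→B6 [-]
7: W B11 → L3 hit [D]
8: R B11 → L3 hit [D]
9: W B11 → L3 hit [D]
10: W B8 → L0 miss wb→B4 [D]
11: R B5 → L1 miss [-]
12: W B4 → L0 miss wb→B8 [D]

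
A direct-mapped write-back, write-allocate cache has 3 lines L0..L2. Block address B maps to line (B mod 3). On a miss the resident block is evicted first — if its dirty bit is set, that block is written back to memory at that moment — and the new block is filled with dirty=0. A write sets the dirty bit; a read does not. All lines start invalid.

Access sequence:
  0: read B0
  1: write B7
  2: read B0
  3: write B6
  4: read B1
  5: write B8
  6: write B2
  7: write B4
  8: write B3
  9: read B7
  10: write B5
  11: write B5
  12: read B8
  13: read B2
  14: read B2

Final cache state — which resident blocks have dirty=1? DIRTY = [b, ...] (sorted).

DIRTY = [3]

0: R B0 -> L0 miss  d=-]
1: W B7 -> L1 miss  d=D]
2: R B0 -> L0 hit  d=-]
3: W B6 -> L0 miss  d=D]
4: R B1 -> L1 miss wb->B7  d=-]
5: W B8 -> L2 miss  d=D]
6: W B2 -> L2 miss wb->B8  d=D]
7: W B4 -> L1 miss  d=D]
8: W B3 -> L0 miss wb->B6  d=D]
9: R B7 -> L1 miss wb->B4  d=-]
10: W B5 -> L2 miss wb->B2  d=D]
11: W B5 -> L2 hit  d=D]
12: R B8 -> L2 miss wb->B5  d=-]
13: R B2 -> L2 miss  d=-]
14: R B2 -> L2 hit  d=-]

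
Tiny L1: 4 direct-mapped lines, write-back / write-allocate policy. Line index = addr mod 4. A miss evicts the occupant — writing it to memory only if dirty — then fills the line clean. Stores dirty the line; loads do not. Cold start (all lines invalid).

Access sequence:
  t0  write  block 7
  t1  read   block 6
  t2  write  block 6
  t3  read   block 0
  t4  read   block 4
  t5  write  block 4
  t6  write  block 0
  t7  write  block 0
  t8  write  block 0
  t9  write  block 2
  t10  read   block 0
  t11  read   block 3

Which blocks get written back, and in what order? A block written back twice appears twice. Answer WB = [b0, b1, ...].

WB = [4, 6, 7]

0: W B7 → L3 miss [D]
1: R B6 → L2 miss [-]
2: W B6 → L2 hit [D]
3: R B0 → L0 miss [-]
4: R B4 → L0 miss [-]
5: W B4 → L0 hit [D]
6: W B0 → L0 miss wb→B4 [D]
7: W B0 → L0 hit [D]
8: W B0 → L0 hit [D]
9: W B2 → L2 miss wb→B6 [D]
10: R B0 → L0 hit [D]
11: R B3 → L3 miss wb→B7 [-]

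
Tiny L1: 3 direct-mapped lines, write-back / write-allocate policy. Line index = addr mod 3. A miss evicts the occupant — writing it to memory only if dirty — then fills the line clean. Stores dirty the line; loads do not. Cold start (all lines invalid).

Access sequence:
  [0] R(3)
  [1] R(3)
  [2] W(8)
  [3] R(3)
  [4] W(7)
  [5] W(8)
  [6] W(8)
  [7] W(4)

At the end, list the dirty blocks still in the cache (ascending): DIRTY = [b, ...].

DIRTY = [4, 8]

0: R B3 -> L0 miss  d=-]
1: R B3 -> L0 hit  d=-]
2: W B8 -> L2 miss  d=D]
3: R B3 -> L0 hit  d=-]
4: W B7 -> L1 miss  d=D]
5: W B8 -> L2 hit  d=D]
6: W B8 -> L2 hit  d=D]
7: W B4 -> L1 miss wb->B7  d=D]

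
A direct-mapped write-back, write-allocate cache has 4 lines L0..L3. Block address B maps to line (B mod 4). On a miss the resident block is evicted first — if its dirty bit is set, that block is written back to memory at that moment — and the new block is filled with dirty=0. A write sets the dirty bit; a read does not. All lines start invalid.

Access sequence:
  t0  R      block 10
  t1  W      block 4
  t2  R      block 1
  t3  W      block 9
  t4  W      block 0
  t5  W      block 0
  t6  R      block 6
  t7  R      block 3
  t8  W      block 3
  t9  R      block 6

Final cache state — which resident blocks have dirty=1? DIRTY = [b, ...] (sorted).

0: R B10 -> L2 miss  d=-]
1: W B4 -> L0 miss  d=D]
2: R B1 -> L1 miss  d=-]
3: W B9 -> L1 miss  d=D]
4: W B0 -> L0 miss wb->B4  d=D]
5: W B0 -> L0 hit  d=D]
6: R B6 -> L2 miss  d=-]
7: R B3 -> L3 miss  d=-]
8: W B3 -> L3 hit  d=D]
9: R B6 -> L2 hit  d=-]

DIRTY = [0, 3, 9]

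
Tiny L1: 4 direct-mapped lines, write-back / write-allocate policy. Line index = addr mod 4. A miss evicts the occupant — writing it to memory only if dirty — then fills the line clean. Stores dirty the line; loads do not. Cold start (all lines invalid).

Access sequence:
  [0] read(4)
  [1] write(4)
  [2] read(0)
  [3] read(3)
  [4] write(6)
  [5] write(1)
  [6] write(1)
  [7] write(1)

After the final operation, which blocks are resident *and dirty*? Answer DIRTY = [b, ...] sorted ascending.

0: R B4 -> L0 miss  d=-]
1: W B4 -> L0 hit  d=D]
2: R B0 -> L0 miss wb->B4  d=-]
3: R B3 -> L3 miss  d=-]
4: W B6 -> L2 miss  d=D]
5: W B1 -> L1 miss  d=D]
6: W B1 -> L1 hit  d=D]
7: W B1 -> L1 hit  d=D]

DIRTY = [1, 6]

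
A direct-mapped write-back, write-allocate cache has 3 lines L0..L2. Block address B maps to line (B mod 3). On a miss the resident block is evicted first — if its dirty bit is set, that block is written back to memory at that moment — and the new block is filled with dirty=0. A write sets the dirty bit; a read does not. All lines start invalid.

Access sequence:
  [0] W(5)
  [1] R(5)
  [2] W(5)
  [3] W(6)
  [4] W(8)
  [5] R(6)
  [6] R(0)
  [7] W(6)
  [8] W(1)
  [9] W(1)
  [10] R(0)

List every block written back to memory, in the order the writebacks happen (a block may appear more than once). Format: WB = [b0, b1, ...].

0: W B5 → L2 miss [D]
1: R B5 → L2 hit [D]
2: W B5 → L2 hit [D]
3: W B6 → L0 miss [D]
4: W B8 → L2 miss wb→B5 [D]
5: R B6 → L0 hit [D]
6: R B0 → L0 miss wb→B6 [-]
7: W B6 → L0 miss [D]
8: W B1 → L1 miss [D]
9: W B1 → L1 hit [D]
10: R B0 → L0 miss wb→B6 [-]

WB = [5, 6, 6]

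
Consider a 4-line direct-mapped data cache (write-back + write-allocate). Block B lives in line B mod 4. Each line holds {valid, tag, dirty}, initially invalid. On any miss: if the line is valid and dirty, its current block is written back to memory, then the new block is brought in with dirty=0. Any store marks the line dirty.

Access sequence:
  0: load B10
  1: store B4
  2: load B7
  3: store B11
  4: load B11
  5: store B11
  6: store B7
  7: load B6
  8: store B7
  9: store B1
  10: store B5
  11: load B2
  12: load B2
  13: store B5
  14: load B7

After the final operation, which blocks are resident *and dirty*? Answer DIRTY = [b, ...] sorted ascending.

DIRTY = [4, 5, 7]

0: R B10 → L2 miss [-]
1: W B4 → L0 miss [D]
2: R B7 → L3 miss [-]
3: W B11 → L3 miss [D]
4: R B11 → L3 hit [D]
5: W B11 → L3 hit [D]
6: W B7 → L3 miss wb→B11 [D]
7: R B6 → L2 miss [-]
8: W B7 → L3 hit [D]
9: W B1 → L1 miss [D]
10: W B5 → L1 miss wb→B1 [D]
11: R B2 → L2 miss [-]
12: R B2 → L2 hit [-]
13: W B5 → L1 hit [D]
14: R B7 → L3 hit [D]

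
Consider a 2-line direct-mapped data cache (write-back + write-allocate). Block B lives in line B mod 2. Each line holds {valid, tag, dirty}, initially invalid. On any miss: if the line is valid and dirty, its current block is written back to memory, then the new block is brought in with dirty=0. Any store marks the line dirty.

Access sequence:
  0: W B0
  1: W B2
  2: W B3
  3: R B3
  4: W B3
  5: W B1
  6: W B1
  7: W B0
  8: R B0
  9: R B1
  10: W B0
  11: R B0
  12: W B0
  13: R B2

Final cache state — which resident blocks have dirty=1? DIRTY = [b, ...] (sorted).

DIRTY = [1]

0: W B0 → L0 miss [D]
1: W B2 → L0 miss wb→B0 [D]
2: W B3 → L1 miss [D]
3: R B3 → L1 hit [D]
4: W B3 → L1 hit [D]
5: W B1 → L1 miss wb→B3 [D]
6: W B1 → L1 hit [D]
7: W B0 → L0 miss wb→B2 [D]
8: R B0 → L0 hit [D]
9: R B1 → L1 hit [D]
10: W B0 → L0 hit [D]
11: R B0 → L0 hit [D]
12: W B0 → L0 hit [D]
13: R B2 → L0 miss wb→B0 [-]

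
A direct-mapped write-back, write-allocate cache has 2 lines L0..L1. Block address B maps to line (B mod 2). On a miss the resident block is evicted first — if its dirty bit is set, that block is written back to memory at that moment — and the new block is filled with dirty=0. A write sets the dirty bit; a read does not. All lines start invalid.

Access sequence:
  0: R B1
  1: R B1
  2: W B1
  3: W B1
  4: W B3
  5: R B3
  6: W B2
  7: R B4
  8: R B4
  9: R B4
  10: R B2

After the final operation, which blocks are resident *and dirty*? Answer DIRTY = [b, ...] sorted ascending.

0: R B1 -> L1 miss  d=-]
1: R B1 -> L1 hit  d=-]
2: W B1 -> L1 hit  d=D]
3: W B1 -> L1 hit  d=D]
4: W B3 -> L1 miss wb->B1  d=D]
5: R B3 -> L1 hit  d=D]
6: W B2 -> L0 miss  d=D]
7: R B4 -> L0 miss wb->B2  d=-]
8: R B4 -> L0 hit  d=-]
9: R B4 -> L0 hit  d=-]
10: R B2 -> L0 miss  d=-]

DIRTY = [3]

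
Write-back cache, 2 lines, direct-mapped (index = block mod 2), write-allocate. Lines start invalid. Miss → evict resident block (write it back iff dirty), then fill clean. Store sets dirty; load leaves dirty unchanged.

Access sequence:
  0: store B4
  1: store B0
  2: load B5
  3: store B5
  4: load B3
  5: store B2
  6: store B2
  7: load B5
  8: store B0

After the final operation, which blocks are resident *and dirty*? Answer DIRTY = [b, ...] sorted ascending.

DIRTY = [0]

0: W B4 -> L0 miss  d=D]
1: W B0 -> L0 miss wb->B4  d=D]
2: R B5 -> L1 miss  d=-]
3: W B5 -> L1 hit  d=D]
4: R B3 -> L1 miss wb->B5  d=-]
5: W B2 -> L0 miss wb->B0  d=D]
6: W B2 -> L0 hit  d=D]
7: R B5 -> L1 miss  d=-]
8: W B0 -> L0 miss wb->B2  d=D]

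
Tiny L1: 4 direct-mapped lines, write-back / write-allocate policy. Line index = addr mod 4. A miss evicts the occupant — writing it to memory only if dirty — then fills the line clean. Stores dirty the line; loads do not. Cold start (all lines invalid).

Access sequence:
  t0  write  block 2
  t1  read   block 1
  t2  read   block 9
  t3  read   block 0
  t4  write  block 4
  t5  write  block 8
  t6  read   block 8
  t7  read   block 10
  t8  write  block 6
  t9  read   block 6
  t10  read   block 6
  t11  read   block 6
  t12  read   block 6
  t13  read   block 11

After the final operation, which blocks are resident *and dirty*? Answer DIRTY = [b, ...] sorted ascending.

  0 | W B2 → L2 miss [D]
  1 | R B1 → L1 miss [-]
  2 | R B9 → L1 miss [-]
  3 | R B0 → L0 miss [-]
  4 | W B4 → L0 miss [D]
  5 | W B8 → L0 miss wb→B4 [D]
  6 | R B8 → L0 hit [D]
  7 | R B10 → L2 miss wb→B2 [-]
  8 | W B6 → L2 miss [D]
  9 | R B6 → L2 hit [D]
  10 | R B6 → L2 hit [D]
  11 | R B6 → L2 hit [D]
  12 | R B6 → L2 hit [D]
  13 | R B11 → L3 miss [-]

DIRTY = [6, 8]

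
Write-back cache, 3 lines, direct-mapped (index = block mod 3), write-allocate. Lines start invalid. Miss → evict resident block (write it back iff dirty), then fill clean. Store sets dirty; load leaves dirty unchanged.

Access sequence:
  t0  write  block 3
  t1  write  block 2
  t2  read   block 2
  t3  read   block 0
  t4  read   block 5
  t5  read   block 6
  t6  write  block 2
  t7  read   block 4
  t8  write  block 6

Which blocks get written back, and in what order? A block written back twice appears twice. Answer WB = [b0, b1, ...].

0: W B3 → L0 miss [D]
1: W B2 → L2 miss [D]
2: R B2 → L2 hit [D]
3: R B0 → L0 miss wb→B3 [-]
4: R B5 → L2 miss wb→B2 [-]
5: R B6 → L0 miss [-]
6: W B2 → L2 miss [D]
7: R B4 → L1 miss [-]
8: W B6 → L0 hit [D]

WB = [3, 2]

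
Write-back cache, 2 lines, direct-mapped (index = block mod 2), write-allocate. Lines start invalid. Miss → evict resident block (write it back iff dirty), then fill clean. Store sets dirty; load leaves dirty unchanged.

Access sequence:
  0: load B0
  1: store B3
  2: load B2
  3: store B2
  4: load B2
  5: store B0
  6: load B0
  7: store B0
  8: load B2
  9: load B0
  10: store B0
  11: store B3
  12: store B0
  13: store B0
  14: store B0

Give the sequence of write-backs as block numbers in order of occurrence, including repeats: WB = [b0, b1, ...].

WB = [2, 0]

0: R B0 -> L0 miss  d=-]
1: W B3 -> L1 miss  d=D]
2: R B2 -> L0 miss  d=-]
3: W B2 -> L0 hit  d=D]
4: R B2 -> L0 hit  d=D]
5: W B0 -> L0 miss wb->B2  d=D]
6: R B0 -> L0 hit  d=D]
7: W B0 -> L0 hit  d=D]
8: R B2 -> L0 miss wb->B0  d=-]
9: R B0 -> L0 miss  d=-]
10: W B0 -> L0 hit  d=D]
11: W B3 -> L1 hit  d=D]
12: W B0 -> L0 hit  d=D]
13: W B0 -> L0 hit  d=D]
14: W B0 -> L0 hit  d=D]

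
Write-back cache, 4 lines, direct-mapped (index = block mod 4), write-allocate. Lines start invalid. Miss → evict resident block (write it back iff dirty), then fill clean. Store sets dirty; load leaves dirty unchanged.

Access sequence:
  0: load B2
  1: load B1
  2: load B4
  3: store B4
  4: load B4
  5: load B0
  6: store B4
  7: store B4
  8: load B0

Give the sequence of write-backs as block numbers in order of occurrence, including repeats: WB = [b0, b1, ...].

0: R B2 → L2 miss [-]
1: R B1 → L1 miss [-]
2: R B4 → L0 miss [-]
3: W B4 → L0 hit [D]
4: R B4 → L0 hit [D]
5: R B0 → L0 miss wb→B4 [-]
6: W B4 → L0 miss [D]
7: W B4 → L0 hit [D]
8: R B0 → L0 miss wb→B4 [-]

WB = [4, 4]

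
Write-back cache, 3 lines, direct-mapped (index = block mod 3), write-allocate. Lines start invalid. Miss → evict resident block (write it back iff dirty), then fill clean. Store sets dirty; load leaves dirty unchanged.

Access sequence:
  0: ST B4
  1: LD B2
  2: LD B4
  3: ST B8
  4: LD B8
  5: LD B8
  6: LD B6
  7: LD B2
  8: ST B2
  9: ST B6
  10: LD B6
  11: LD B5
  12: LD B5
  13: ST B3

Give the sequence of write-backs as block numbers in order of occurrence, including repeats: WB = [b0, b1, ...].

WB = [8, 2, 6]

0: W B4 → L1 miss [D]
1: R B2 → L2 miss [-]
2: R B4 → L1 hit [D]
3: W B8 → L2 miss [D]
4: R B8 → L2 hit [D]
5: R B8 → L2 hit [D]
6: R B6 → L0 miss [-]
7: R B2 → L2 miss wb→B8 [-]
8: W B2 → L2 hit [D]
9: W B6 → L0 hit [D]
10: R B6 → L0 hit [D]
11: R B5 → L2 miss wb→B2 [-]
12: R B5 → L2 hit [-]
13: W B3 → L0 miss wb→B6 [D]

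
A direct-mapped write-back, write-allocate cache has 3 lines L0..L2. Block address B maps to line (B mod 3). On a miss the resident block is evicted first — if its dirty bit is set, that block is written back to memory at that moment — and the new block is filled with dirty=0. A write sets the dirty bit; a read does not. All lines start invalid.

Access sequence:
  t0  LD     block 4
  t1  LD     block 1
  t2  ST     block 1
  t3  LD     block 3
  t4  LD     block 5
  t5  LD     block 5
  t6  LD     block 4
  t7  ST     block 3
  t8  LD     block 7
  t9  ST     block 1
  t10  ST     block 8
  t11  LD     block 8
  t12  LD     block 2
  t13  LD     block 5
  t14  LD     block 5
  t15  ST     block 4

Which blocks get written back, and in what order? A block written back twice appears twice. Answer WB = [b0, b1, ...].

WB = [1, 8, 1]

0: R B4 → L1 miss [-]
1: R B1 → L1 miss [-]
2: W B1 → L1 hit [D]
3: R B3 → L0 miss [-]
4: R B5 → L2 miss [-]
5: R B5 → L2 hit [-]
6: R B4 → L1 miss wb→B1 [-]
7: W B3 → L0 hit [D]
8: R B7 → L1 miss [-]
9: W B1 → L1 miss [D]
10: W B8 → L2 miss [D]
11: R B8 → L2 hit [D]
12: R B2 → L2 miss wb→B8 [-]
13: R B5 → L2 miss [-]
14: R B5 → L2 hit [-]
15: W B4 → L1 miss wb→B1 [D]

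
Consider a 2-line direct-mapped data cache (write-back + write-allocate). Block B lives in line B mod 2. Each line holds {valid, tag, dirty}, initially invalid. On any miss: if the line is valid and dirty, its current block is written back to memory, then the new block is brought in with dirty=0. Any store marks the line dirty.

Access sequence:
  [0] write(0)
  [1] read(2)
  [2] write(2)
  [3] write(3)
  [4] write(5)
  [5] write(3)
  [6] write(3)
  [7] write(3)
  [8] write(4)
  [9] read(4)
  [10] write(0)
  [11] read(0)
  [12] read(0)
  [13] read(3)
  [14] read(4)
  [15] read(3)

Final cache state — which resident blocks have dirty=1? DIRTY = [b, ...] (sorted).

0: W B0 → L0 miss [D]
1: R B2 → L0 miss wb→B0 [-]
2: W B2 → L0 hit [D]
3: W B3 → L1 miss [D]
4: W B5 → L1 miss wb→B3 [D]
5: W B3 → L1 miss wb→B5 [D]
6: W B3 → L1 hit [D]
7: W B3 → L1 hit [D]
8: W B4 → L0 miss wb→B2 [D]
9: R B4 → L0 hit [D]
10: W B0 → L0 miss wb→B4 [D]
11: R B0 → L0 hit [D]
12: R B0 → L0 hit [D]
13: R B3 → L1 hit [D]
14: R B4 → L0 miss wb→B0 [-]
15: R B3 → L1 hit [D]

DIRTY = [3]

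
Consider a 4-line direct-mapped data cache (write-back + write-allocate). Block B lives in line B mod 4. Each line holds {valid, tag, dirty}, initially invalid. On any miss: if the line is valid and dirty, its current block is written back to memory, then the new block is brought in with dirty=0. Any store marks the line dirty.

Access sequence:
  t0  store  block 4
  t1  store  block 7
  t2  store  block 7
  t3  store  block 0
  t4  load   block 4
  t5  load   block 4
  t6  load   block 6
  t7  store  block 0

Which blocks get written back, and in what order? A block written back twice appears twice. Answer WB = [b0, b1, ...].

  0 | W B4 → L0 miss [D]
  1 | W B7 → L3 miss [D]
  2 | W B7 → L3 hit [D]
  3 | W B0 → L0 miss wb→B4 [D]
  4 | R B4 → L0 miss wb→B0 [-]
  5 | R B4 → L0 hit [-]
  6 | R B6 → L2 miss [-]
  7 | W B0 → L0 miss [D]

WB = [4, 0]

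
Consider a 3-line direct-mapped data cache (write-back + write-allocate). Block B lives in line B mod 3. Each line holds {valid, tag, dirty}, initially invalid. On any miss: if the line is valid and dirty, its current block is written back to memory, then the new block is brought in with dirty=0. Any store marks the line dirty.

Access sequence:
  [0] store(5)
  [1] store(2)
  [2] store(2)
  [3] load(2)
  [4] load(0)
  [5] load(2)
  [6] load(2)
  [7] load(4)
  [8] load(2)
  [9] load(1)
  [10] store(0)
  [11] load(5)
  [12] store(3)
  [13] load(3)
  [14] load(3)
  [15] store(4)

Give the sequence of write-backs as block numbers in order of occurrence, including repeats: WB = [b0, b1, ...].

WB = [5, 2, 0]

0: W B5 → L2 miss [D]
1: W B2 → L2 miss wb→B5 [D]
2: W B2 → L2 hit [D]
3: R B2 → L2 hit [D]
4: R B0 → L0 miss [-]
5: R B2 → L2 hit [D]
6: R B2 → L2 hit [D]
7: R B4 → L1 miss [-]
8: R B2 → L2 hit [D]
9: R B1 → L1 miss [-]
10: W B0 → L0 hit [D]
11: R B5 → L2 miss wb→B2 [-]
12: W B3 → L0 miss wb→B0 [D]
13: R B3 → L0 hit [D]
14: R B3 → L0 hit [D]
15: W B4 → L1 miss [D]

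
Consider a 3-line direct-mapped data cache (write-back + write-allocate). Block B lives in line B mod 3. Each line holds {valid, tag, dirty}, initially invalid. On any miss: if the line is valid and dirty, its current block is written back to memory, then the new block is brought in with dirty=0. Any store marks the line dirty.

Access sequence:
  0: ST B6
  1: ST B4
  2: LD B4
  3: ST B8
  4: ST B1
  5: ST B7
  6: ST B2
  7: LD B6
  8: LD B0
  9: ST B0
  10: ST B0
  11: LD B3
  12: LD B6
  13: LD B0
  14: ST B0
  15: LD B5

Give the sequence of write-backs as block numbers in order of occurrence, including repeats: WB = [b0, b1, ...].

WB = [4, 1, 8, 6, 0, 2]

0: W B6 → L0 miss [D]
1: W B4 → L1 miss [D]
2: R B4 → L1 hit [D]
3: W B8 → L2 miss [D]
4: W B1 → L1 miss wb→B4 [D]
5: W B7 → L1 miss wb→B1 [D]
6: W B2 → L2 miss wb→B8 [D]
7: R B6 → L0 hit [D]
8: R B0 → L0 miss wb→B6 [-]
9: W B0 → L0 hit [D]
10: W B0 → L0 hit [D]
11: R B3 → L0 miss wb→B0 [-]
12: R B6 → L0 miss [-]
13: R B0 → L0 miss [-]
14: W B0 → L0 hit [D]
15: R B5 → L2 miss wb→B2 [-]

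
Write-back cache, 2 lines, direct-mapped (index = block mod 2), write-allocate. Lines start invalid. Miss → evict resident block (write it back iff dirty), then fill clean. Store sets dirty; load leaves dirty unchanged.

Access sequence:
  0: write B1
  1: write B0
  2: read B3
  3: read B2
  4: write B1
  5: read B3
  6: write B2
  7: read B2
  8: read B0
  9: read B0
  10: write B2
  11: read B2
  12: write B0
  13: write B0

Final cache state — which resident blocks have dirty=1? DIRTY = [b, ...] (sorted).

DIRTY = [0]

0: W B1 → L1 miss [D]
1: W B0 → L0 miss [D]
2: R B3 → L1 miss wb→B1 [-]
3: R B2 → L0 miss wb→B0 [-]
4: W B1 → L1 miss [D]
5: R B3 → L1 miss wb→B1 [-]
6: W B2 → L0 hit [D]
7: R B2 → L0 hit [D]
8: R B0 → L0 miss wb→B2 [-]
9: R B0 → L0 hit [-]
10: W B2 → L0 miss [D]
11: R B2 → L0 hit [D]
12: W B0 → L0 miss wb→B2 [D]
13: W B0 → L0 hit [D]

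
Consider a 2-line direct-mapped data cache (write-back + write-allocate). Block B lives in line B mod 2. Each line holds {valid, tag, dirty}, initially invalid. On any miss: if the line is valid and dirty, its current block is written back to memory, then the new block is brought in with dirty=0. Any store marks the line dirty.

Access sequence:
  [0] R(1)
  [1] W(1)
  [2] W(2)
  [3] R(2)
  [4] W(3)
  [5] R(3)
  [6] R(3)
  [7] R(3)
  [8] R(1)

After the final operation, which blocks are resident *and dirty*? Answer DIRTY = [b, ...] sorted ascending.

DIRTY = [2]

0: R B1 → L1 miss [-]
1: W B1 → L1 hit [D]
2: W B2 → L0 miss [D]
3: R B2 → L0 hit [D]
4: W B3 → L1 miss wb→B1 [D]
5: R B3 → L1 hit [D]
6: R B3 → L1 hit [D]
7: R B3 → L1 hit [D]
8: R B1 → L1 miss wb→B3 [-]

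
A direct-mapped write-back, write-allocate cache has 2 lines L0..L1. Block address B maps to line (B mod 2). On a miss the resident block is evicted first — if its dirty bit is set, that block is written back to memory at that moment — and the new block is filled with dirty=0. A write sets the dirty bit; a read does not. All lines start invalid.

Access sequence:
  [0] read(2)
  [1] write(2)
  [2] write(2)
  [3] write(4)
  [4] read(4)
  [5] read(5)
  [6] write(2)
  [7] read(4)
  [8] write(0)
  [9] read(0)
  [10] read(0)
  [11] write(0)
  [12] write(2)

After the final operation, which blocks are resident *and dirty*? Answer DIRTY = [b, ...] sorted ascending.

0: R B2 → L0 miss [-]
1: W B2 → L0 hit [D]
2: W B2 → L0 hit [D]
3: W B4 → L0 miss wb→B2 [D]
4: R B4 → L0 hit [D]
5: R B5 → L1 miss [-]
6: W B2 → L0 miss wb→B4 [D]
7: R B4 → L0 miss wb→B2 [-]
8: W B0 → L0 miss [D]
9: R B0 → L0 hit [D]
10: R B0 → L0 hit [D]
11: W B0 → L0 hit [D]
12: W B2 → L0 miss wb→B0 [D]

DIRTY = [2]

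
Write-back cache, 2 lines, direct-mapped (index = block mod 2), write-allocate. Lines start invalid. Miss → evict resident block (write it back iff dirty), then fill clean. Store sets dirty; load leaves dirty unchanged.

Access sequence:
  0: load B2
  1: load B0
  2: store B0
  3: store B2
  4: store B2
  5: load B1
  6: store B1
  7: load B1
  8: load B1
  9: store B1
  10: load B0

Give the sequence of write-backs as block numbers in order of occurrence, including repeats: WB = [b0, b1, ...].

0: R B2 → L0 miss [-]
1: R B0 → L0 miss [-]
2: W B0 → L0 hit [D]
3: W B2 → L0 miss wb→B0 [D]
4: W B2 → L0 hit [D]
5: R B1 → L1 miss [-]
6: W B1 → L1 hit [D]
7: R B1 → L1 hit [D]
8: R B1 → L1 hit [D]
9: W B1 → L1 hit [D]
10: R B0 → L0 miss wb→B2 [-]

WB = [0, 2]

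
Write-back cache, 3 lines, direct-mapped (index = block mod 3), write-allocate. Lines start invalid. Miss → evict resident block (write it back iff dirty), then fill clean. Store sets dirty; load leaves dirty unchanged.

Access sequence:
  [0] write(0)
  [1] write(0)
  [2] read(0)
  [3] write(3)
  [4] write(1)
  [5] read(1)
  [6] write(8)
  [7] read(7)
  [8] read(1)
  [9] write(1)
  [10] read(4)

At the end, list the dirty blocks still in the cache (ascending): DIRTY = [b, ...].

0: W B0 -> L0 miss  d=D]
1: W B0 -> L0 hit  d=D]
2: R B0 -> L0 hit  d=D]
3: W B3 -> L0 miss wb->B0  d=D]
4: W B1 -> L1 miss  d=D]
5: R B1 -> L1 hit  d=D]
6: W B8 -> L2 miss  d=D]
7: R B7 -> L1 miss wb->B1  d=-]
8: R B1 -> L1 miss  d=-]
9: W B1 -> L1 hit  d=D]
10: R B4 -> L1 miss wb->B1  d=-]

DIRTY = [3, 8]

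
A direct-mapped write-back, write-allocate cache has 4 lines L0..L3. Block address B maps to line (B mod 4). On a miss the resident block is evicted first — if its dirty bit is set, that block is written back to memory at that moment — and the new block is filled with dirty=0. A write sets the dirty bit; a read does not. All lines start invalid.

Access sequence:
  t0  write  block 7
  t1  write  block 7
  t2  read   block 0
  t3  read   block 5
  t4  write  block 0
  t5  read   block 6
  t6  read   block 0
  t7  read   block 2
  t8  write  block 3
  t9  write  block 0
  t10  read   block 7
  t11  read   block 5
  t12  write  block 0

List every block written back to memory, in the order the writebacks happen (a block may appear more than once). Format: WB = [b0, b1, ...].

WB = [7, 3]

0: W B7 -> L3 miss  d=D]
1: W B7 -> L3 hit  d=D]
2: R B0 -> L0 miss  d=-]
3: R B5 -> L1 miss  d=-]
4: W B0 -> L0 hit  d=D]
5: R B6 -> L2 miss  d=-]
6: R B0 -> L0 hit  d=D]
7: R B2 -> L2 miss  d=-]
8: W B3 -> L3 miss wb->B7  d=D]
9: W B0 -> L0 hit  d=D]
10: R B7 -> L3 miss wb->B3  d=-]
11: R B5 -> L1 hit  d=-]
12: W B0 -> L0 hit  d=D]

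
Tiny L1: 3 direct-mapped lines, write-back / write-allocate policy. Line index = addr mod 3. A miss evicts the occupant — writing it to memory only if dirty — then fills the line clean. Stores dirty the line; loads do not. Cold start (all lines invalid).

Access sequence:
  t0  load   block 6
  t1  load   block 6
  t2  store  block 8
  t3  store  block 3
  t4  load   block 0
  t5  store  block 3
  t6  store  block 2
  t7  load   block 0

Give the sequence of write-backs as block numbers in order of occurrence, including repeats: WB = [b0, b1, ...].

WB = [3, 8, 3]

0: R B6 → L0 miss [-]
1: R B6 → L0 hit [-]
2: W B8 → L2 miss [D]
3: W B3 → L0 miss [D]
4: R B0 → L0 miss wb→B3 [-]
5: W B3 → L0 miss [D]
6: W B2 → L2 miss wb→B8 [D]
7: R B0 → L0 miss wb→B3 [-]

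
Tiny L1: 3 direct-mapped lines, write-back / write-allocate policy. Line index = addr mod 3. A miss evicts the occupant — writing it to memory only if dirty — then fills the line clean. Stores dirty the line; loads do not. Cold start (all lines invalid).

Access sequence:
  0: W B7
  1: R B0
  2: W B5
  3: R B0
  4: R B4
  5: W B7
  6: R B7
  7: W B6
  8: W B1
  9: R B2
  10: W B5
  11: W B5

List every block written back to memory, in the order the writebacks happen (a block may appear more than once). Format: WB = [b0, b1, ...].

WB = [7, 7, 5]

  0 | W B7 → L1 miss [D]
  1 | R B0 → L0 miss [-]
  2 | W B5 → L2 miss [D]
  3 | R B0 → L0 hit [-]
  4 | R B4 → L1 miss wb→B7 [-]
  5 | W B7 → L1 miss [D]
  6 | R B7 → L1 hit [D]
  7 | W B6 → L0 miss [D]
  8 | W B1 → L1 miss wb→B7 [D]
  9 | R B2 → L2 miss wb→B5 [-]
  10 | W B5 → L2 miss [D]
  11 | W B5 → L2 hit [D]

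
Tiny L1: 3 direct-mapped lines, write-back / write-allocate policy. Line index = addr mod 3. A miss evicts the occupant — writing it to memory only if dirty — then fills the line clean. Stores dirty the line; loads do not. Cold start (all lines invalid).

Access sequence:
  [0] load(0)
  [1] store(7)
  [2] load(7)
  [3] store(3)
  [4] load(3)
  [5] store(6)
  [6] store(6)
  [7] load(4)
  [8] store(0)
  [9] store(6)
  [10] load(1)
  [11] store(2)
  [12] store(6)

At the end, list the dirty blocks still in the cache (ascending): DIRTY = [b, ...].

DIRTY = [2, 6]

0: R B0 -> L0 miss  d=-]
1: W B7 -> L1 miss  d=D]
2: R B7 -> L1 hit  d=D]
3: W B3 -> L0 miss  d=D]
4: R B3 -> L0 hit  d=D]
5: W B6 -> L0 miss wb->B3  d=D]
6: W B6 -> L0 hit  d=D]
7: R B4 -> L1 miss wb->B7  d=-]
8: W B0 -> L0 miss wb->B6  d=D]
9: W B6 -> L0 miss wb->B0  d=D]
10: R B1 -> L1 miss  d=-]
11: W B2 -> L2 miss  d=D]
12: W B6 -> L0 hit  d=D]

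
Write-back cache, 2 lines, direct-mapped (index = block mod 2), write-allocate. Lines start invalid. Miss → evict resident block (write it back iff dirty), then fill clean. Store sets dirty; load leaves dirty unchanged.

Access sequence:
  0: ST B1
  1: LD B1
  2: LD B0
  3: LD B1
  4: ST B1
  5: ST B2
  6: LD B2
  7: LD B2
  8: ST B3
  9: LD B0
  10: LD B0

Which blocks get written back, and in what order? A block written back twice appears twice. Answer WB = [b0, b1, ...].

WB = [1, 2]

  0 | W B1 → L1 miss [D]
  1 | R B1 → L1 hit [D]
  2 | R B0 → L0 miss [-]
  3 | R B1 → L1 hit [D]
  4 | W B1 → L1 hit [D]
  5 | W B2 → L0 miss [D]
  6 | R B2 → L0 hit [D]
  7 | R B2 → L0 hit [D]
  8 | W B3 → L1 miss wb→B1 [D]
  9 | R B0 → L0 miss wb→B2 [-]
  10 | R B0 → L0 hit [-]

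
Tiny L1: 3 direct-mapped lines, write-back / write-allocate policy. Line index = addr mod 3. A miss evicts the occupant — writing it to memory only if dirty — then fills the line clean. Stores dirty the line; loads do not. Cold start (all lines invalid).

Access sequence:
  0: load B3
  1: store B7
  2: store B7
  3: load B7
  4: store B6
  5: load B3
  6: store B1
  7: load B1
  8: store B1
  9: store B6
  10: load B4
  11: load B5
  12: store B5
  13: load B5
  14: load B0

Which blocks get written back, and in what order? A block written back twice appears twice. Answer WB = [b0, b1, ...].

WB = [6, 7, 1, 6]

0: R B3 -> L0 miss  d=-]
1: W B7 -> L1 miss  d=D]
2: W B7 -> L1 hit  d=D]
3: R B7 -> L1 hit  d=D]
4: W B6 -> L0 miss  d=D]
5: R B3 -> L0 miss wb->B6  d=-]
6: W B1 -> L1 miss wb->B7  d=D]
7: R B1 -> L1 hit  d=D]
8: W B1 -> L1 hit  d=D]
9: W B6 -> L0 miss  d=D]
10: R B4 -> L1 miss wb->B1  d=-]
11: R B5 -> L2 miss  d=-]
12: W B5 -> L2 hit  d=D]
13: R B5 -> L2 hit  d=D]
14: R B0 -> L0 miss wb->B6  d=-]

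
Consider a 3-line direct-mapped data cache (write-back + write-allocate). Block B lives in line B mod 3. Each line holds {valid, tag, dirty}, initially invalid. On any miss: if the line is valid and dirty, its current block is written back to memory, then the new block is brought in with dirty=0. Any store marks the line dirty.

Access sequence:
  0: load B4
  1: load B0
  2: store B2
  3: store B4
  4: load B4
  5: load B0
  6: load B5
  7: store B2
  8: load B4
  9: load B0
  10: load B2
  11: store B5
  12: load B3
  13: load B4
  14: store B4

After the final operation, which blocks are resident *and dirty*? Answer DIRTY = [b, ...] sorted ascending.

DIRTY = [4, 5]

0: R B4 -> L1 miss  d=-]
1: R B0 -> L0 miss  d=-]
2: W B2 -> L2 miss  d=D]
3: W B4 -> L1 hit  d=D]
4: R B4 -> L1 hit  d=D]
5: R B0 -> L0 hit  d=-]
6: R B5 -> L2 miss wb->B2  d=-]
7: W B2 -> L2 miss  d=D]
8: R B4 -> L1 hit  d=D]
9: R B0 -> L0 hit  d=-]
10: R B2 -> L2 hit  d=D]
11: W B5 -> L2 miss wb->B2  d=D]
12: R B3 -> L0 miss  d=-]
13: R B4 -> L1 hit  d=D]
14: W B4 -> L1 hit  d=D]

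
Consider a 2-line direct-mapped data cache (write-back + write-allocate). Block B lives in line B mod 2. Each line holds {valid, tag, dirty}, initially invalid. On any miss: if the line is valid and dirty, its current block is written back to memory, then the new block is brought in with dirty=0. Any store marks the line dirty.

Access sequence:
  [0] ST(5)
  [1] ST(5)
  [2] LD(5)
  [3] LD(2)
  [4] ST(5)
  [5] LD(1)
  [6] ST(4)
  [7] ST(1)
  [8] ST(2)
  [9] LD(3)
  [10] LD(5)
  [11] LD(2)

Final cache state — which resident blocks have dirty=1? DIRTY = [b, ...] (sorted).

  0 | W B5 → L1 miss [D]
  1 | W B5 → L1 hit [D]
  2 | R B5 → L1 hit [D]
  3 | R B2 → L0 miss [-]
  4 | W B5 → L1 hit [D]
  5 | R B1 → L1 miss wb→B5 [-]
  6 | W B4 → L0 miss [D]
  7 | W B1 → L1 hit [D]
  8 | W B2 → L0 miss wb→B4 [D]
  9 | R B3 → L1 miss wb→B1 [-]
  10 | R B5 → L1 miss [-]
  11 | R B2 → L0 hit [D]

DIRTY = [2]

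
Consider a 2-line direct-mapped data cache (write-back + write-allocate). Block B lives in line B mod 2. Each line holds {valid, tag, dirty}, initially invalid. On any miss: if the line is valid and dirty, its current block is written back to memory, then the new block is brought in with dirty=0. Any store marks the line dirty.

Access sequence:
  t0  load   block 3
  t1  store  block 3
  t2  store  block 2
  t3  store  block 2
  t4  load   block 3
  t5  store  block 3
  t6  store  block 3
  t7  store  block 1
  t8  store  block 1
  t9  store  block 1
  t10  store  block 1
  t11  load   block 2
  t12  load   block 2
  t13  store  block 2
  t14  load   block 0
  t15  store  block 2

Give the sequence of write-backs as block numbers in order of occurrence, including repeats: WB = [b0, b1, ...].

0: R B3 -> L1 miss  d=-]
1: W B3 -> L1 hit  d=D]
2: W B2 -> L0 miss  d=D]
3: W B2 -> L0 hit  d=D]
4: R B3 -> L1 hit  d=D]
5: W B3 -> L1 hit  d=D]
6: W B3 -> L1 hit  d=D]
7: W B1 -> L1 miss wb->B3  d=D]
8: W B1 -> L1 hit  d=D]
9: W B1 -> L1 hit  d=D]
10: W B1 -> L1 hit  d=D]
11: R B2 -> L0 hit  d=D]
12: R B2 -> L0 hit  d=D]
13: W B2 -> L0 hit  d=D]
14: R B0 -> L0 miss wb->B2  d=-]
15: W B2 -> L0 miss  d=D]

WB = [3, 2]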